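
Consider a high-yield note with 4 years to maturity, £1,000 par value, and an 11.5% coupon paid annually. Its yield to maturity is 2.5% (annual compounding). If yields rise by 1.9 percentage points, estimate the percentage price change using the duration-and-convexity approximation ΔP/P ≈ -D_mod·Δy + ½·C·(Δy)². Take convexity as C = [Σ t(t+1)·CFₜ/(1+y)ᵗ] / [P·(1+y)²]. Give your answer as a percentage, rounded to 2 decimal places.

-6.21%

With y = 0.025:
  t   CF        PV=CF/(1+0.025)^t    t·PV        t(t+1)·PV
  1       115.00       112.1951       112.1951         224.3902
  2       115.00       109.4587       218.9173         656.7519
  3       115.00       106.7889       320.3668       1,281.4672
  4     1,115.00     1,010.1350     4,040.5399      20,202.6994
  Σ                  1,338.5777     4,692.0191      22,365.3087
P = 1,338.5777; D_Mac = 3.50523 yrs; D_mod = 3.41973 yrs; C = 15.90317.
Duration effect: -3.41973 × (+0.019) = -0.064975
Convexity effect: 0.5 × 15.90317 × (0.019)² = +0.0028705
ΔP/P ≈ -0.064975 + 0.0028705 = -0.062104 = -6.2104%.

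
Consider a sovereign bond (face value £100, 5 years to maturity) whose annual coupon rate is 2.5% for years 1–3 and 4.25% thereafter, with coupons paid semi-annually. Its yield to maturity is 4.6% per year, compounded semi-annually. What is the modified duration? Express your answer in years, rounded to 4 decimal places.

Periodic yield y = 0.023. First find Macaulay duration:
  t   CF        PV=CF/(1+0.023)^t    t·PV
  1        1.250         1.2219         1.2219
  2        1.250         1.1944         2.3888
  3        1.250         1.1676         3.5027
  4        1.250         1.1413         4.5653
  5        1.250         1.1157         5.5783
  6        1.250         1.0906         6.5435
  7        2.125         1.8123        12.6861
  8        2.125         1.7716        14.1724
  9        2.125         1.7317        15.5855
  10     102.125        81.3534       813.5340
  Σ                     93.6004       879.7785
P = 93.6004; Macaulay duration = 879.7785 / 93.6004 = 9.39930 half-year periods = 4.69965 years.
Modified duration = D_Mac / (1 + y) = 4.69965 / 1.023 = 4.59399 years.

4.5940 years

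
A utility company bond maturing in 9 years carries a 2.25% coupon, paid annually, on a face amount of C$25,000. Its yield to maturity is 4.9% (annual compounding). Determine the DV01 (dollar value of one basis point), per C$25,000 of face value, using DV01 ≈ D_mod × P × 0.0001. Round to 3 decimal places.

Periodic yield y = 0.049.
  t   CF        PV=CF/(1+0.049)^t    t·PV
  1       562.50       536.2250       536.2250
  2       562.50       511.1773     1,022.3546
  3       562.50       487.2996     1,461.8988
  4       562.50       464.5373     1,858.1491
  5       562.50       442.8382     2,214.1910
  6       562.50       422.1527     2,532.9164
  7       562.50       402.4335     2,817.0344
  8       562.50       383.6354     3,069.0828
  9    25,562.50    16,619.7288   149,577.5588
  Σ                 20,270.0277   165,089.4109
P = 20,270.0277; D_Mac = 8.14451 yrs; D_mod = 7.76407 yrs.
DV01 ≈ 7.76407 × 20,270.0277 × 0.0001 = 15.737789.

C$15.738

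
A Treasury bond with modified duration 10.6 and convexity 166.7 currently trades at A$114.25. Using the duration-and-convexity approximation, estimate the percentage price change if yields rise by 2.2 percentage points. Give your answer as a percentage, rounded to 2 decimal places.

Duration effect: -D_mod·Δy = -10.6 × (+0.022) = -0.233200
Convexity effect: ½·C·(Δy)² = 0.5 × 166.7 × (0.022)² = +0.0403414
ΔP/P ≈ -0.233200 + 0.0403414 = -0.1928586
= -19.28586%.

-19.29%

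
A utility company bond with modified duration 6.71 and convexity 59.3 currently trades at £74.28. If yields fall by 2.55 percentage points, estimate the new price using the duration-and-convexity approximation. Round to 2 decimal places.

£88.42

Duration effect: -D_mod·Δy = -6.71 × (-0.0255) = +0.171105
Convexity effect: ½·C·(Δy)² = 0.5 × 59.3 × (-0.0255)² = +0.0192799125
ΔP/P ≈ +0.171105 + 0.0192799125 = +0.1903849125
New price ≈ 74.28 × (1 + 0.1903849125) = 88.4217913005.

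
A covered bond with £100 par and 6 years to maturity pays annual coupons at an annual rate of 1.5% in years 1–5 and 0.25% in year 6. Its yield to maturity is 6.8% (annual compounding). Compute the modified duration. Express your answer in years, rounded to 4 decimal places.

5.3721 years

Periodic yield y = 0.068. First find Macaulay duration:
  t   CF        PV=CF/(1+0.068)^t    t·PV
  1         1.50         1.4045         1.4045
  2         1.50         1.3151         2.6301
  3         1.50         1.2313         3.6940
  4         1.50         1.1529         4.6118
  5         1.50         1.0795         5.3977
  6       100.25        67.5549       405.3294
  Σ                     73.7383       423.0675
P = 73.7383; Macaulay duration = 423.0675 / 73.7383 = 5.73742 years.
Modified duration = D_Mac / (1 + y) = 5.73742 / 1.068 = 5.37212 years.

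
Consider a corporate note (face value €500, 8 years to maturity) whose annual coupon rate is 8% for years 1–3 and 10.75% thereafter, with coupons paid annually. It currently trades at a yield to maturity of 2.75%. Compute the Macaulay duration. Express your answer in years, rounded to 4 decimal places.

Periodic yield y = 0.0275. Discount each cash flow and weight by its year:
  t   CF        PV=CF/(1+0.0275)^t    t·PV
  1        40.00        38.9294        38.9294
  2        40.00        37.8875        75.7751
  3        40.00        36.8735       110.6205
  4        53.75        48.2227       192.8906
  5        53.75        46.9320       234.6601
  6        53.75        45.6759       274.0556
  7        53.75        44.4535       311.1743
  8       553.75       445.7169     3,565.7351
  Σ                    744.6915     4,803.8409
Price P = Σ PV = 744.6915.
Macaulay duration = Σ(t·PV) / P = 4,803.8409 / 744.6915 = 6.45078 years.

6.4508 years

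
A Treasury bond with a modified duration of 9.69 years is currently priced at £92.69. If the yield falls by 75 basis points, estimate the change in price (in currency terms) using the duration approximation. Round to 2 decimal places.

+£6.74

Duration approximation: ΔP/P ≈ -D_mod · Δy = -9.69 × (-0.0075) = +0.072675.
ΔP ≈ 92.69 × (+0.072675) = +6.73624575.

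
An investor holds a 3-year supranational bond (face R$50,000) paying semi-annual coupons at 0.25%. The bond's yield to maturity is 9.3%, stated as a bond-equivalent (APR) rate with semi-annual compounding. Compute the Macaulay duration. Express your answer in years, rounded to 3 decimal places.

2.989 years

Periodic yield y = 0.0465. Discount each cash flow and weight by its period:
  t   CF        PV=CF/(1+0.0465)^t    t·PV
  1        62.50        59.7229        59.7229
  2        62.50        57.0692       114.1383
  3        62.50        54.5334       163.6001
  4        62.50        52.1102       208.4410
  5        62.50        49.7948       248.9739
  6    50,062.50    38,113.3513   228,680.1075
  Σ                 38,386.5817   229,474.9837
Price P = Σ PV = 38,386.5817.
Macaulay duration = Σ(t·PV) / P = 229,474.9837 / 38,386.5817 = 5.97800 half-year periods.
In years: 5.97800 / 2 = 2.98900 years.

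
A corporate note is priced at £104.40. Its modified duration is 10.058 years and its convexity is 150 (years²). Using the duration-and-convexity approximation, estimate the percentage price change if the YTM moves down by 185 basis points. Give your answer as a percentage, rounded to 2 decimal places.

Duration effect: -D_mod·Δy = -10.058 × (-0.0185) = +0.186073
Convexity effect: ½·C·(Δy)² = 0.5 × 150 × (-0.0185)² = +0.02566875
ΔP/P ≈ +0.186073 + 0.02566875 = +0.21174175
= +21.174175%.

+21.17%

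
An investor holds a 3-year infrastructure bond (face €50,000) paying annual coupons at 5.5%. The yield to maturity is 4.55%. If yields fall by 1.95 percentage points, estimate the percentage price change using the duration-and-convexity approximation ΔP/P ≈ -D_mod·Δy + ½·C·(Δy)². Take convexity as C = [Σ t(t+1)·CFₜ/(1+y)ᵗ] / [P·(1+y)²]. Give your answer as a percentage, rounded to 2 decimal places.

+5.51%

With y = 0.0455:
  t   CF        PV=CF/(1+0.0455)^t    t·PV        t(t+1)·PV
  1     2,750.00     2,630.3204     2,630.3204       5,260.6408
  2     2,750.00     2,515.8493     5,031.6986      15,095.0957
  3    52,750.00    46,158.3581   138,475.0744     553,900.2977
  Σ                 51,304.5278   146,137.0934     574,256.0342
P = 51,304.5278; D_Mac = 2.84842 yrs; D_mod = 2.72446 yrs; C = 10.24004.
Duration effect: -2.72446 × (-0.0195) = +0.053127
Convexity effect: 0.5 × 10.24004 × (-0.0195)² = +0.0019469
ΔP/P ≈ +0.053127 + 0.0019469 = +0.055074 = +5.5074%.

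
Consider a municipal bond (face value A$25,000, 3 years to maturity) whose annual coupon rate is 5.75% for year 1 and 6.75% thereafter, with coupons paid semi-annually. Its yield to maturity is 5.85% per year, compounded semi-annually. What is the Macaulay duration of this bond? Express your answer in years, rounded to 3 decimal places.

Periodic yield y = 0.02925. Discount each cash flow and weight by its period:
  t   CF        PV=CF/(1+0.02925)^t    t·PV
  1       718.75       698.3240       698.3240
  2       718.75       678.4785     1,356.9571
  3       843.75       773.8400     2,321.5199
  4       843.75       751.8484     3,007.3936
  5       843.75       730.4818     3,652.4091
  6    25,843.75    21,738.5352   130,431.2113
  Σ                 25,371.5080   141,467.8150
Price P = Σ PV = 25,371.5080.
Macaulay duration = Σ(t·PV) / P = 141,467.8150 / 25,371.5080 = 5.57585 half-year periods.
In years: 5.57585 / 2 = 2.78793 years.

2.788 years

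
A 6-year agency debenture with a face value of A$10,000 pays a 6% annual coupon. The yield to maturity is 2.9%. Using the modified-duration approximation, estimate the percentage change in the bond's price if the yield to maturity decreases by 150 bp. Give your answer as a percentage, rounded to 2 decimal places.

+7.70%

Periodic yield y = 0.029. Modified duration first:
  t   CF        PV=CF/(1+0.029)^t    t·PV
  1       600.00       583.0904       583.0904
  2       600.00       566.6573     1,133.3146
  3       600.00       550.6874     1,652.0621
  4       600.00       535.1675     2,140.6701
  5       600.00       520.0851     2,600.4253
  6    10,600.00     8,929.2219    53,575.3315
  Σ                 11,684.9096    61,684.8941
P = 11,684.9096; D_Mac = 5.27902 yrs; D_mod = 5.27902/(1+0.029) = 5.13024 yrs.
ΔP/P ≈ -D_mod · Δy = -5.13024 × (-0.015) = +0.076954 = +7.6954%.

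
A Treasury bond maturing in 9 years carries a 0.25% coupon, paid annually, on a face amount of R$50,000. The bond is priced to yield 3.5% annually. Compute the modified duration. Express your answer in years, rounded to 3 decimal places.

8.592 years

Periodic yield y = 0.035. First find Macaulay duration:
  t   CF        PV=CF/(1+0.035)^t    t·PV
  1       125.00       120.7729       120.7729
  2       125.00       116.6888       233.3777
  3       125.00       112.7428       338.2285
  4       125.00       108.9303       435.7211
  5       125.00       105.2466       526.2332
  6       125.00       101.6876       610.1255
  7       125.00        98.2489       687.7421
  8       125.00        94.9264       759.4116
  9    50,125.00    36,778.2650   331,004.3848
  Σ                 37,637.5094   334,715.9974
P = 37,637.5094; Macaulay duration = 334,715.9974 / 37,637.5094 = 8.89315 years.
Modified duration = D_Mac / (1 + y) = 8.89315 / 1.035 = 8.59241 years.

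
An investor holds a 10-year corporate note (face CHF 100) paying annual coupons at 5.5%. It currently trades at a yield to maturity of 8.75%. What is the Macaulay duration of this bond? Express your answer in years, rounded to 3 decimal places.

Periodic yield y = 0.0875. Discount each cash flow and weight by its year:
  t   CF        PV=CF/(1+0.0875)^t    t·PV
  1         5.50         5.0575         5.0575
  2         5.50         4.6505         9.3011
  3         5.50         4.2764        12.8291
  4         5.50         3.9323        15.7292
  5         5.50         3.6159        18.0795
  6         5.50         3.3250        19.9498
  7         5.50         3.0574        21.4021
  8         5.50         2.8114        22.4915
  9         5.50         2.5852        23.2671
  10      105.50        45.5995       455.9947
  Σ                     78.9111       604.1015
Price P = Σ PV = 78.9111.
Macaulay duration = Σ(t·PV) / P = 604.1015 / 78.9111 = 7.65547 years.

7.655 years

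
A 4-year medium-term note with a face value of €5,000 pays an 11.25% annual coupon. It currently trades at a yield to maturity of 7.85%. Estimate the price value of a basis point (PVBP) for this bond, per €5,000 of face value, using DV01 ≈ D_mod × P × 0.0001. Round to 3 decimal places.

Periodic yield y = 0.0785.
  t   CF        PV=CF/(1+0.0785)^t    t·PV
  1       562.50       521.5577       521.5577
  2       562.50       483.5955       967.1909
  3       562.50       448.3964     1,345.1891
  4     5,562.50     4,111.3971    16,445.5884
  Σ                  5,564.9467    19,279.5262
P = 5,564.9467; D_Mac = 3.46446 yrs; D_mod = 3.21229 yrs.
DV01 ≈ 3.21229 × 5,564.9467 × 0.0001 = 1.787624.

€1.788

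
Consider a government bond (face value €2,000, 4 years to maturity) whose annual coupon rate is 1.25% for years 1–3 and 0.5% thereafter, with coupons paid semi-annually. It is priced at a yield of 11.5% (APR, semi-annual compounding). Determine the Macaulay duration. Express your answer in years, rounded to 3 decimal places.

3.892 years

Periodic yield y = 0.0575. Discount each cash flow and weight by its period:
  t   CF        PV=CF/(1+0.0575)^t    t·PV
  1        12.50        11.8203        11.8203
  2        12.50        11.1776        22.3552
  3        12.50        10.5699        31.7096
  4        12.50         9.9951        39.9805
  5        12.50         9.4517        47.2583
  6        12.50         8.9377        53.6264
  7         5.00         3.3807        23.6649
  8     2,005.00     1,281.9508    10,255.6067
  Σ                  1,347.2839    10,486.0220
Price P = Σ PV = 1,347.2839.
Macaulay duration = Σ(t·PV) / P = 10,486.0220 / 1,347.2839 = 7.78308 half-year periods.
In years: 7.78308 / 2 = 3.89154 years.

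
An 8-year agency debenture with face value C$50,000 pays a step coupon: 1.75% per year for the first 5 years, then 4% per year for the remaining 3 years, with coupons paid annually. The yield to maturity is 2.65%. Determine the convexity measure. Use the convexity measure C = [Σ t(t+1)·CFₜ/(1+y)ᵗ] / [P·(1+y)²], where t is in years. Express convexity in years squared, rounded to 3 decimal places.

62.320

With y = 0.0265:
  t   CF        PV=CF/(1+0.0265)^t    t·PV        t(t+1)·PV
  1       875.00       852.4111       852.4111       1,704.8222
  2       875.00       830.4054     1,660.8107       4,982.4322
  3       875.00       808.9677     2,426.9032       9,707.6126
  4       875.00       788.0835     3,152.3340      15,761.6701
  5       875.00       767.7384     3,838.6922      23,032.1531
  6     2,000.00     1,709.5282    10,257.1693      71,800.1851
  7     2,000.00     1,665.3952    11,657.7667      93,262.1336
  8    52,000.00    42,182.4416   337,459.5328   3,037,135.7956
  Σ                 49,604.9712   371,305.6200   3,257,386.8046
P = 49,604.9712.
Convexity = Σ t(t+1)·PV / [P·(1+y)²] = 3,257,386.8046 / (49,604.9712 × 1.053702) = 62.31982.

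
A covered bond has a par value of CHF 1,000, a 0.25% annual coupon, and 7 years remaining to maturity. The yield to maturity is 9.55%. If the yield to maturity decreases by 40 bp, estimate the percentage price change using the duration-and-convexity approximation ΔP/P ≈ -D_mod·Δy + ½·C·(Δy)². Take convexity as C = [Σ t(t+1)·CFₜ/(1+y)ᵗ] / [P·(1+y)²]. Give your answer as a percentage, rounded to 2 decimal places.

With y = 0.0955:
  t   CF        PV=CF/(1+0.0955)^t    t·PV        t(t+1)·PV
  1         2.50         2.2821         2.2821           4.5641
  2         2.50         2.0831         4.1662          12.4987
  3         2.50         1.9015         5.7046          22.8183
  4         2.50         1.7358         6.9431          34.7153
  5         2.50         1.5844         7.9222          47.5335
  6         2.50         1.4463         8.6779          60.7456
  7     1,002.50       529.4168     3,705.9175      29,647.3401
  Σ                    540.4500     3,741.6136      29,830.2156
P = 540.4500; D_Mac = 6.92314 yrs; D_mod = 6.31962 yrs; C = 45.99134.
Duration effect: -6.31962 × (-0.004) = +0.025278
Convexity effect: 0.5 × 45.99134 × (-0.004)² = +0.0003679
ΔP/P ≈ +0.025278 + 0.0003679 = +0.025646 = +2.5646%.

+2.56%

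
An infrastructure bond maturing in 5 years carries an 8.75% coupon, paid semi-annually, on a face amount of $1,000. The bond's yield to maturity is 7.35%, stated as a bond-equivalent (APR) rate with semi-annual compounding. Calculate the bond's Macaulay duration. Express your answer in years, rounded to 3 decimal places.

Periodic yield y = 0.03675. Discount each cash flow and weight by its period:
  t   CF        PV=CF/(1+0.03675)^t    t·PV
  1        43.75        42.1992        42.1992
  2        43.75        40.7033        81.4067
  3        43.75        39.2605       117.7815
  4        43.75        37.8688       151.4753
  5        43.75        36.5265       182.6324
  6        43.75        35.2317       211.3903
  7        43.75        33.9828       237.8799
  8        43.75        32.7782       262.2260
  9        43.75        31.6163       284.5471
  10    1,043.75       727.5386     7,275.3861
  Σ                  1,057.7061     8,846.9245
Price P = Σ PV = 1,057.7061.
Macaulay duration = Σ(t·PV) / P = 8,846.9245 / 1,057.7061 = 8.36426 half-year periods.
In years: 8.36426 / 2 = 4.18213 years.

4.182 years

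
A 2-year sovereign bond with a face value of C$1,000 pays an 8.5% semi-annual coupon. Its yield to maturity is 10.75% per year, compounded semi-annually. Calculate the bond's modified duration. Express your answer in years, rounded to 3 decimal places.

1.782 years

Periodic yield y = 0.05375. First find Macaulay duration:
  t   CF        PV=CF/(1+0.05375)^t    t·PV
  1        42.50        40.3321        40.3321
  2        42.50        38.2749        76.5497
  3        42.50        36.3225       108.9676
  4     1,042.50       845.5236     3,382.0942
  Σ                    960.4531     3,607.9437
P = 960.4531; Macaulay duration = 3,607.9437 / 960.4531 = 3.75650 half-year periods = 1.87825 years.
Modified duration = D_Mac / (1 + y) = 1.87825 / 1.05375 = 1.78244 years.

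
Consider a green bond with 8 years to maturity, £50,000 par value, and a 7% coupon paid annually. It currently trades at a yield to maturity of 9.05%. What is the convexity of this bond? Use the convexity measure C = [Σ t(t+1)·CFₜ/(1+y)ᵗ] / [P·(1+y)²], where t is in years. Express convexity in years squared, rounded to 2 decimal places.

43.52

With y = 0.0905:
  t   CF        PV=CF/(1+0.0905)^t    t·PV        t(t+1)·PV
  1     3,500.00     3,209.5369     3,209.5369       6,419.0738
  2     3,500.00     2,943.1792     5,886.3584      17,659.0752
  3     3,500.00     2,698.9264     8,096.7791      32,387.1163
  4     3,500.00     2,474.9439     9,899.7757      49,498.8786
  5     3,500.00     2,269.5497    11,347.7484      68,086.4906
  6     3,500.00     2,081.2010    12,487.2060      87,410.4418
  7     3,500.00     1,908.4833    13,359.3828     106,875.0626
  8    53,500.00    26,751.5175   214,012.1400   1,926,109.2598
  Σ                 44,337.3378   278,298.9273   2,294,445.3986
P = 44,337.3378.
Convexity = Σ t(t+1)·PV / [P·(1+y)²] = 2,294,445.3986 / (44,337.3378 × 1.189190) = 43.51678.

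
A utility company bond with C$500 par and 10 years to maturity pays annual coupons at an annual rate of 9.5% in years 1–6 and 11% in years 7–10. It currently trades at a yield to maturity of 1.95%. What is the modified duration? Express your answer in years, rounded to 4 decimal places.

7.5057 years

Periodic yield y = 0.0195. First find Macaulay duration:
  t   CF        PV=CF/(1+0.0195)^t    t·PV
  1        47.50        46.5915        46.5915
  2        47.50        45.7003        91.4006
  3        47.50        44.8262       134.4786
  4        47.50        43.9688       175.8752
  5        47.50        43.1278       215.6391
  6        47.50        42.3029       253.8175
  7        55.00        48.0454       336.3180
  8        55.00        47.1265       377.0117
  9        55.00        46.2251       416.0257
  10      555.00       457.5312     4,575.3117
  Σ                    865.4456     6,622.4695
P = 865.4456; Macaulay duration = 6,622.4695 / 865.4456 = 7.65209 years.
Modified duration = D_Mac / (1 + y) = 7.65209 / 1.0195 = 7.50573 years.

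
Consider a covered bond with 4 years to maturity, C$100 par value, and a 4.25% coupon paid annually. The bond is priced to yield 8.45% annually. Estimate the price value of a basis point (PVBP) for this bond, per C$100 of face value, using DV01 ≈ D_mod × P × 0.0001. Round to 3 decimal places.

Periodic yield y = 0.0845.
  t   CF        PV=CF/(1+0.0845)^t    t·PV
  1         4.25         3.9189         3.9189
  2         4.25         3.6135         7.2270
  3         4.25         3.3320         9.9959
  4       104.25        75.3629       301.4518
  Σ                     86.2273       322.5935
P = 86.2273; D_Mac = 3.74120 yrs; D_mod = 3.44970 yrs.
DV01 ≈ 3.44970 × 86.2273 × 0.0001 = 0.029746.

C$0.030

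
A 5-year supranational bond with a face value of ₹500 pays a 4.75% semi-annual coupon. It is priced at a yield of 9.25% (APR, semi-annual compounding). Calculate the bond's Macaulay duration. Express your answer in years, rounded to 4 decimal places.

Periodic yield y = 0.04625. Discount each cash flow and weight by its period:
  t   CF        PV=CF/(1+0.04625)^t    t·PV
  1       11.875        11.3501        11.3501
  2       11.875        10.8483        21.6966
  3       11.875        10.3688        31.1063
  4       11.875         9.9104        39.6417
  5       11.875         9.4723        47.3616
  6       11.875         9.0536        54.3215
  7       11.875         8.6534        60.5736
  8       11.875         8.2708        66.1668
  9       11.875         7.9052        71.1470
  10     511.875       325.6936     3,256.9359
  Σ                    411.5265     3,660.3011
Price P = Σ PV = 411.5265.
Macaulay duration = Σ(t·PV) / P = 3,660.3011 / 411.5265 = 8.89445 half-year periods.
In years: 8.89445 / 2 = 4.44722 years.

4.4472 years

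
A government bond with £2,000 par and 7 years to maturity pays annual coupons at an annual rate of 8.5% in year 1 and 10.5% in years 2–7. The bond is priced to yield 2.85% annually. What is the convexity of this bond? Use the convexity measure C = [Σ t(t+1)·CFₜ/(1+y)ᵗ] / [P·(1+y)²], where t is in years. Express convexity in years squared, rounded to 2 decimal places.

With y = 0.0285:
  t   CF        PV=CF/(1+0.0285)^t    t·PV        t(t+1)·PV
  1       170.00       165.2893       165.2893         330.5785
  2       210.00       198.5229       397.0459       1,191.1377
  3       210.00       193.0218       579.0655       2,316.2618
  4       210.00       187.6731       750.6925       3,753.4627
  5       210.00       182.4727       912.3633       5,474.1799
  6       210.00       177.4163     1,064.4978       7,451.4846
  7     2,210.00     1,815.3577    12,707.5036     101,660.0288
  Σ                  2,919.7538    16,576.4579     122,177.1341
P = 2,919.7538.
Convexity = Σ t(t+1)·PV / [P·(1+y)²] = 122,177.1341 / (2,919.7538 × 1.057812) = 39.55807.

39.56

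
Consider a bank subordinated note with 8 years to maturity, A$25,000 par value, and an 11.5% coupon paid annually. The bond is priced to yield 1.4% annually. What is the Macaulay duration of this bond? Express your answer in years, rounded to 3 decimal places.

Periodic yield y = 0.014. Discount each cash flow and weight by its year:
  t   CF        PV=CF/(1+0.014)^t    t·PV
  1     2,875.00     2,835.3057     2,835.3057
  2     2,875.00     2,796.1595     5,592.3190
  3     2,875.00     2,757.5537     8,272.6612
  4     2,875.00     2,719.4810    10,877.9240
  5     2,875.00     2,681.9339    13,409.6696
  6     2,875.00     2,644.9053    15,869.4315
  7     2,875.00     2,608.3878    18,258.7148
  8    27,875.00    24,940.8492   199,526.7934
  Σ                 43,984.5761   274,642.8192
Price P = Σ PV = 43,984.5761.
Macaulay duration = Σ(t·PV) / P = 274,642.8192 / 43,984.5761 = 6.24407 years.

6.244 years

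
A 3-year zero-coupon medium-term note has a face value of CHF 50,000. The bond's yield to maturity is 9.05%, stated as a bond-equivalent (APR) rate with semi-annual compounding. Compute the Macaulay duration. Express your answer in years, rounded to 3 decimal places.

A zero-coupon bond has a single cash flow at maturity, so its Macaulay duration equals its maturity: 3 years.
(Equivalently: 6 semi-annual periods ÷ 2 = 3 years.)

3.000 years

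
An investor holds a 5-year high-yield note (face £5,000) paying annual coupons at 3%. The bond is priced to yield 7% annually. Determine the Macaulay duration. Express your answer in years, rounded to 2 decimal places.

4.69 years

Periodic yield y = 0.07. Discount each cash flow and weight by its year:
  t   CF        PV=CF/(1+0.07)^t    t·PV
  1       150.00       140.1869       140.1869
  2       150.00       131.0158       262.0316
  3       150.00       122.4447       367.3340
  4       150.00       114.4343       457.7371
  5     5,150.00     3,671.8788    18,359.3941
  Σ                  4,179.9605    19,586.6838
Price P = Σ PV = 4,179.9605.
Macaulay duration = Σ(t·PV) / P = 19,586.6838 / 4,179.9605 = 4.68585 years.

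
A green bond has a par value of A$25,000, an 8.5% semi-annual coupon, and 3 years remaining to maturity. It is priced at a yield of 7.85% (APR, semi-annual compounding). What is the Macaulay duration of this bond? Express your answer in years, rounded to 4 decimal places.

2.7132 years

Periodic yield y = 0.03925. Discount each cash flow and weight by its period:
  t   CF        PV=CF/(1+0.03925)^t    t·PV
  1     1,062.50     1,022.3719     1,022.3719
  2     1,062.50       983.7593     1,967.5187
  3     1,062.50       946.6051     2,839.8153
  4     1,062.50       910.8541     3,643.4163
  5     1,062.50       876.4533     4,382.2664
  6    26,062.50    20,686.9218   124,121.5309
  Σ                 25,426.9655   137,976.9196
Price P = Σ PV = 25,426.9655.
Macaulay duration = Σ(t·PV) / P = 137,976.9196 / 25,426.9655 = 5.42640 half-year periods.
In years: 5.42640 / 2 = 2.71320 years.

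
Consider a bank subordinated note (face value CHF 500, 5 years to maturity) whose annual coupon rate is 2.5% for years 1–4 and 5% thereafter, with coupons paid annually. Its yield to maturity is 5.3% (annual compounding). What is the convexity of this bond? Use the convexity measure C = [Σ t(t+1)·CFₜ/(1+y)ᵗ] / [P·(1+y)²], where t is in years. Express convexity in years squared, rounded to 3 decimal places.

With y = 0.053:
  t   CF        PV=CF/(1+0.053)^t    t·PV        t(t+1)·PV
  1        12.50        11.8708        11.8708          23.7417
  2        12.50        11.2734        22.5467          67.6401
  3        12.50        10.7059        32.1178         128.4713
  4        12.50        10.1671        40.6683         203.3417
  5       525.00       405.5248     2,027.6241      12,165.7448
  Σ                    449.5421     2,134.8279      12,588.9397
P = 449.5421.
Convexity = Σ t(t+1)·PV / [P·(1+y)²] = 12,588.9397 / (449.5421 × 1.108809) = 25.25586.

25.256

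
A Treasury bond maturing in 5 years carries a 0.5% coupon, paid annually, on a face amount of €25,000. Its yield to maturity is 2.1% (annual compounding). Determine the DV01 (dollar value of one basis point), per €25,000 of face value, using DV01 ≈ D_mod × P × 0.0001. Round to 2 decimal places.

Periodic yield y = 0.021.
  t   CF        PV=CF/(1+0.021)^t    t·PV
  1       125.00       122.4290       122.4290
  2       125.00       119.9109       239.8217
  3       125.00       117.4445       352.3336
  4       125.00       115.0289       460.1157
  5    25,125.00    22,645.2625   113,226.3127
  Σ                 23,120.0758   114,401.0127
P = 23,120.0758; D_Mac = 4.94812 yrs; D_mod = 4.84635 yrs.
DV01 ≈ 4.84635 × 23,120.0758 × 0.0001 = 11.204800.

€11.20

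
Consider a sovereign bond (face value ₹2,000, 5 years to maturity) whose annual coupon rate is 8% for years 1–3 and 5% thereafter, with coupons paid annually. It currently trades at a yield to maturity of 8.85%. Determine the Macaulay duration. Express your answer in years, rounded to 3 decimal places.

4.291 years

Periodic yield y = 0.0885. Discount each cash flow and weight by its year:
  t   CF        PV=CF/(1+0.0885)^t    t·PV
  1       160.00       146.9913       146.9913
  2       160.00       135.0402       270.0804
  3       160.00       124.0608       372.1825
  4       100.00        71.2338       284.9353
  5     2,100.00     1,374.2860     6,871.4301
  Σ                  1,851.6122     7,945.6196
Price P = Σ PV = 1,851.6122.
Macaulay duration = Σ(t·PV) / P = 7,945.6196 / 1,851.6122 = 4.29119 years.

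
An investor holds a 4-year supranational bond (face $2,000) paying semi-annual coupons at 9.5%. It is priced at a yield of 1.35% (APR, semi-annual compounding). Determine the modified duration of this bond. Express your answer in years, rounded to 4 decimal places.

Periodic yield y = 0.00675. First find Macaulay duration:
  t   CF        PV=CF/(1+0.00675)^t    t·PV
  1        95.00        94.3630        94.3630
  2        95.00        93.7304       187.4607
  3        95.00        93.1019       279.3058
  4        95.00        92.4777       369.9108
  5        95.00        91.8577       459.2883
  6        95.00        91.2418       547.4507
  7        95.00        90.6300       634.4102
  8     2,095.00     1,985.2304    15,881.8434
  Σ                  2,632.6330    18,454.0330
P = 2,632.6330; Macaulay duration = 18,454.0330 / 2,632.6330 = 7.00972 half-year periods = 3.50486 years.
Modified duration = D_Mac / (1 + y) = 3.50486 / 1.00675 = 3.48136 years.

3.4814 years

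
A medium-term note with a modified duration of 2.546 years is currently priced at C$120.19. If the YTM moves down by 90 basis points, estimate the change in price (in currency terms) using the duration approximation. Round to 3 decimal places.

+C$2.754

Duration approximation: ΔP/P ≈ -D_mod · Δy = -2.546 × (-0.009) = +0.022914.
ΔP ≈ 120.19 × (+0.022914) = +2.75403366.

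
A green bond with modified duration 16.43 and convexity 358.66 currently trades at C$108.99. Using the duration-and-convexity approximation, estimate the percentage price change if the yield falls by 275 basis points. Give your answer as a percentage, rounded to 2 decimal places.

Duration effect: -D_mod·Δy = -16.43 × (-0.0275) = +0.451825
Convexity effect: ½·C·(Δy)² = 0.5 × 358.66 × (-0.0275)² = +0.1356183125
ΔP/P ≈ +0.451825 + 0.1356183125 = +0.5874433125
= +58.74433125%.

+58.74%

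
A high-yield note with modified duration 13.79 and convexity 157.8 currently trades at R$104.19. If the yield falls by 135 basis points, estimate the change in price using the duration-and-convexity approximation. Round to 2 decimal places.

Duration effect: -D_mod·Δy = -13.79 × (-0.0135) = +0.186165
Convexity effect: ½·C·(Δy)² = 0.5 × 157.8 × (-0.0135)² = +0.014379525
ΔP/P ≈ +0.186165 + 0.014379525 = +0.200544525
ΔP ≈ 104.19 × (+0.200544525) = +20.89473405975.

+R$20.89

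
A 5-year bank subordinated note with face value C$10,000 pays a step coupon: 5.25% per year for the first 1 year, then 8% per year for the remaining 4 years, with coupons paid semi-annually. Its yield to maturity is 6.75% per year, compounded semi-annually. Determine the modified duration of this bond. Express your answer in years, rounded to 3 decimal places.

Periodic yield y = 0.03375. First find Macaulay duration:
  t   CF        PV=CF/(1+0.03375)^t    t·PV
  1       262.50       253.9299       253.9299
  2       262.50       245.6395       491.2791
  3       400.00       362.0874     1,086.2622
  4       400.00       350.2659     1,401.0637
  5       400.00       338.8304     1,694.1520
  6       400.00       327.7682     1,966.6094
  7       400.00       317.0672     2,219.4705
  8       400.00       306.7156     2,453.7245
  9       400.00       296.7019     2,670.3169
  10   10,400.00     7,462.3929    74,623.9294
  Σ                 10,261.3990    88,860.7376
P = 10,261.3990; Macaulay duration = 88,860.7376 / 10,261.3990 = 8.65971 half-year periods = 4.32985 years.
Modified duration = D_Mac / (1 + y) = 4.32985 / 1.03375 = 4.18849 years.

4.188 years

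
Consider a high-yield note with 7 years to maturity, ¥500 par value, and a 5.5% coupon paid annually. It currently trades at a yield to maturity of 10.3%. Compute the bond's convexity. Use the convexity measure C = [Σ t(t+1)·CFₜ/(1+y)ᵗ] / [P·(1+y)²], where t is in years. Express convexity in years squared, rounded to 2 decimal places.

With y = 0.103:
  t   CF        PV=CF/(1+0.103)^t    t·PV        t(t+1)·PV
  1        27.50        24.9320        24.9320          49.8640
  2        27.50        22.6038        45.2076         135.6229
  3        27.50        20.4930        61.4791         245.9163
  4        27.50        18.5794        74.3174         371.5871
  5        27.50        16.8444        84.2219         505.3315
  6        27.50        15.2714        91.6286         641.3999
  7       527.50       265.5791     1,859.0536      14,872.4290
  Σ                    384.3031     2,240.8402      16,822.1508
P = 384.3031.
Convexity = Σ t(t+1)·PV / [P·(1+y)²] = 16,822.1508 / (384.3031 × 1.216609) = 35.97962.

35.98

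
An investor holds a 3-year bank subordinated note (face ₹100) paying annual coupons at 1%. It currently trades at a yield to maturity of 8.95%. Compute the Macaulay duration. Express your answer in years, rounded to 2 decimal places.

2.97 years

Periodic yield y = 0.0895. Discount each cash flow and weight by its year:
  t   CF        PV=CF/(1+0.0895)^t    t·PV
  1         1.00         0.9179         0.9179
  2         1.00         0.8425         1.6849
  3       101.00        78.0980       234.2939
  Σ                     79.8583       236.8966
Price P = Σ PV = 79.8583.
Macaulay duration = Σ(t·PV) / P = 236.8966 / 79.8583 = 2.96646 years.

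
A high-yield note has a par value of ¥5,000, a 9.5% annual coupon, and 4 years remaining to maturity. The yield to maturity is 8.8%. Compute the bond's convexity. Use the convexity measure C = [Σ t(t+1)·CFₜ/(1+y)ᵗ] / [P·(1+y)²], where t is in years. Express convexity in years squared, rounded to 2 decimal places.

14.18

With y = 0.088:
  t   CF        PV=CF/(1+0.088)^t    t·PV        t(t+1)·PV
  1       475.00       436.5809       436.5809         873.1618
  2       475.00       401.2692       802.5384       2,407.6152
  3       475.00       368.8136     1,106.4408       4,425.7632
  4     5,475.00     3,907.2261    15,628.9044      78,144.5218
  Σ                  5,113.8898    17,974.4644      85,851.0619
P = 5,113.8898.
Convexity = Σ t(t+1)·PV / [P·(1+y)²] = 85,851.0619 / (5,113.8898 × 1.183744) = 14.18197.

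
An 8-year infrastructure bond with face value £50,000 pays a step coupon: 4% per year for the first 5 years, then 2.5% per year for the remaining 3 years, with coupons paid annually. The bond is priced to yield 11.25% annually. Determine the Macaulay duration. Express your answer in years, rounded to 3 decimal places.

6.679 years

Periodic yield y = 0.1125. Discount each cash flow and weight by its year:
  t   CF        PV=CF/(1+0.1125)^t    t·PV
  1     2,000.00     1,797.7528     1,797.7528
  2     2,000.00     1,615.9576     3,231.9152
  3     2,000.00     1,452.5461     4,357.6384
  4     2,000.00     1,305.6595     5,222.6378
  5     2,000.00     1,173.6265     5,868.1324
  6     1,250.00       659.3407     3,956.0443
  7     1,250.00       592.6658     4,148.6607
  8    51,250.00    21,842.0659   174,736.5270
  Σ                 30,439.6149   203,319.3085
Price P = Σ PV = 30,439.6149.
Macaulay duration = Σ(t·PV) / P = 203,319.3085 / 30,439.6149 = 6.67943 years.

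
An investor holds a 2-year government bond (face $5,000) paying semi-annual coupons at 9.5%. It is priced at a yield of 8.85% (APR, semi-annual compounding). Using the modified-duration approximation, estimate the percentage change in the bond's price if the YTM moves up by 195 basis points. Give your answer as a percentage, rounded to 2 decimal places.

Periodic yield y = 0.04425. Modified duration first:
  t   CF        PV=CF/(1+0.04425)^t    t·PV
  1       237.50       227.4360       227.4360
  2       237.50       217.7984       435.5968
  3       237.50       208.5692       625.7076
  4     5,237.50     4,404.5962    17,618.3848
  Σ                  5,058.3997    18,907.1251
P = 5,058.3997; D_Mac = 3.73777 half-year periods = 1.86888 yrs; D_mod = 1.86888/(1+0.04425) = 1.78969 yrs.
ΔP/P ≈ -D_mod · Δy = -1.78969 × (+0.0195) = -0.034899 = -3.4899%.

-3.49%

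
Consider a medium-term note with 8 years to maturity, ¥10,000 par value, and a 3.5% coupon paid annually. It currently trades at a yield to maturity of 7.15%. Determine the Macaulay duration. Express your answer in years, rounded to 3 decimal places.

Periodic yield y = 0.0715. Discount each cash flow and weight by its year:
  t   CF        PV=CF/(1+0.0715)^t    t·PV
  1       350.00       326.6449       326.6449
  2       350.00       304.8482       609.6965
  3       350.00       284.5061       853.5182
  4       350.00       265.5213     1,062.0851
  5       350.00       247.8033     1,239.0167
  6       350.00       231.2677     1,387.6062
  7       350.00       215.8355     1,510.8483
  8    10,350.00     5,956.6619    47,653.2948
  Σ                  7,833.0888    54,642.7108
Price P = Σ PV = 7,833.0888.
Macaulay duration = Σ(t·PV) / P = 54,642.7108 / 7,833.0888 = 6.97588 years.

6.976 years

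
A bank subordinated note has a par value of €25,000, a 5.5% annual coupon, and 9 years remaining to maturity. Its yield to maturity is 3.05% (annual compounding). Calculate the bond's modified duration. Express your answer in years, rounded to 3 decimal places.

7.271 years

Periodic yield y = 0.0305. First find Macaulay duration:
  t   CF        PV=CF/(1+0.0305)^t    t·PV
  1     1,375.00     1,334.3037     1,334.3037
  2     1,375.00     1,294.8120     2,589.6239
  3     1,375.00     1,256.4891     3,769.4672
  4     1,375.00     1,219.3004     4,877.2016
  5     1,375.00     1,183.2124     5,916.0621
  6     1,375.00     1,148.1925     6,889.1552
  7     1,375.00     1,114.2092     7,799.4641
  8     1,375.00     1,081.2316     8,649.8528
  9    26,375.00    20,126.1406   181,135.2658
  Σ                 29,757.8915   222,960.3965
P = 29,757.8915; Macaulay duration = 222,960.3965 / 29,757.8915 = 7.49248 years.
Modified duration = D_Mac / (1 + y) = 7.49248 / 1.0305 = 7.27072 years.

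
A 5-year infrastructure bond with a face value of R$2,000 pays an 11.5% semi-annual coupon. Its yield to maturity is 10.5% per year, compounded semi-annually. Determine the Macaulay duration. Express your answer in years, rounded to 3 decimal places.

3.960 years

Periodic yield y = 0.0525. Discount each cash flow and weight by its period:
  t   CF        PV=CF/(1+0.0525)^t    t·PV
  1       115.00       109.2637       109.2637
  2       115.00       103.8135       207.6269
  3       115.00        98.6351       295.9053
  4       115.00        93.7151       374.8603
  5       115.00        89.0404       445.2022
  6       115.00        84.5990       507.5940
  7       115.00        80.3791       562.6537
  8       115.00        76.3697       610.9575
  9       115.00        72.5603       653.0424
  10    2,115.00     1,267.9126    12,679.1263
  Σ                  2,076.2884    16,446.2322
Price P = Σ PV = 2,076.2884.
Macaulay duration = Σ(t·PV) / P = 16,446.2322 / 2,076.2884 = 7.92098 half-year periods.
In years: 7.92098 / 2 = 3.96049 years.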